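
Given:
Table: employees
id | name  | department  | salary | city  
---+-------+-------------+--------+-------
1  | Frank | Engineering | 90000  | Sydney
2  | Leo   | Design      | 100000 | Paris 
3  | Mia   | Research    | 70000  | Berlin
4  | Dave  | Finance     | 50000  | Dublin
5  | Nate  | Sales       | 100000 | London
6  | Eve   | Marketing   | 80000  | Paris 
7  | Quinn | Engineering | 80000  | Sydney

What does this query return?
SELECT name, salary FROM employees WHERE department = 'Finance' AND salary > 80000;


Filtering: department = 'Finance' AND salary > 80000
Matching: 0 rows

Empty result set (0 rows)


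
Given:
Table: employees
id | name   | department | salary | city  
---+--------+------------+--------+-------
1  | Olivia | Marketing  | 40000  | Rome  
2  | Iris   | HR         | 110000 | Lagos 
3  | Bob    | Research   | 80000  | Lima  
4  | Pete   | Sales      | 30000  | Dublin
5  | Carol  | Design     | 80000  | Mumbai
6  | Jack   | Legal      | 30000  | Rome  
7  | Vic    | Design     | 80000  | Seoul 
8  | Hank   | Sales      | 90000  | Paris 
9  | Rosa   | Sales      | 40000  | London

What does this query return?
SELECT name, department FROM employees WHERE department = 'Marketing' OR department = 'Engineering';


Filtering: department = 'Marketing' OR 'Engineering'
Matching: 1 rows

1 rows:
Olivia, Marketing


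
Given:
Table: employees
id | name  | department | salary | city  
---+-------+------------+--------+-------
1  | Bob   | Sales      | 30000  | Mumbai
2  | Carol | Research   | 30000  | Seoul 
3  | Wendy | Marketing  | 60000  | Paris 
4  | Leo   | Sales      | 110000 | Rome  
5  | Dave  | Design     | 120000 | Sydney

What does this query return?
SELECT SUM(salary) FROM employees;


SUM(salary) = 30000 + 30000 + 60000 + 110000 + 120000 = 350000

350000


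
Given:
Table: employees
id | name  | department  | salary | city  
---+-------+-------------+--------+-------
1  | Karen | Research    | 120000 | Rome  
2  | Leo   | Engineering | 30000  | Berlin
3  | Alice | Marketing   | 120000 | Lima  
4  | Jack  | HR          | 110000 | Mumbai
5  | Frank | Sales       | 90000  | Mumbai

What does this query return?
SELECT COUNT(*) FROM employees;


COUNT(*) counts all rows

5


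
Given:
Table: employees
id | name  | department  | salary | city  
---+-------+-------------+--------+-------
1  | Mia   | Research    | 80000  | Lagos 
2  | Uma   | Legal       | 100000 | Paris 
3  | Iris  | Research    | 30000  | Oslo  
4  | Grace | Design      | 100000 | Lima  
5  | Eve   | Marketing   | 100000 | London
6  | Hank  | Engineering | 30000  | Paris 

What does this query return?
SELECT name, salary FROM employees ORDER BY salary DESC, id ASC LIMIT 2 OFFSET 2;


Sort by salary DESC (id ASC tiebreak), then skip 2 and take 2
Rows 3 through 4

2 rows:
Eve, 100000
Mia, 80000


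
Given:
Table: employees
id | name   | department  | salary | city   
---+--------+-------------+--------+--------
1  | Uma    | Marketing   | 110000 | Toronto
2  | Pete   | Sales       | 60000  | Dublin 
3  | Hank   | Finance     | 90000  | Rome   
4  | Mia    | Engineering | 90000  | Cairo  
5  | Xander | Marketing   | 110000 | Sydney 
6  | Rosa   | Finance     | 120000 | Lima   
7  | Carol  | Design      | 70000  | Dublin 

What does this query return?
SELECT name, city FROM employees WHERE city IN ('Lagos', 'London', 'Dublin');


Filtering: city IN ('Lagos', 'London', 'Dublin')
Matching: 2 rows

2 rows:
Pete, Dublin
Carol, Dublin


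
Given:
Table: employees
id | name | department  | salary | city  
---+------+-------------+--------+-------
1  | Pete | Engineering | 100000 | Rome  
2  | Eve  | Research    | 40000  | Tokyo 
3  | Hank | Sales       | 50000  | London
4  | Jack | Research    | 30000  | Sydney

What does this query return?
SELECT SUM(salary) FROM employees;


SUM(salary) = 100000 + 40000 + 50000 + 30000 = 220000

220000


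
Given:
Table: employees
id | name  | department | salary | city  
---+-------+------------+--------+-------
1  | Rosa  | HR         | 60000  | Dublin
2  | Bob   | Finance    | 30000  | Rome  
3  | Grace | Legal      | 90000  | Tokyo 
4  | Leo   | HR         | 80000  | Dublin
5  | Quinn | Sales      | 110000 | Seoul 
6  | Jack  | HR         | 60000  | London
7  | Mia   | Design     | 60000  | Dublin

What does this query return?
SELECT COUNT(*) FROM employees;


COUNT(*) counts all rows

7


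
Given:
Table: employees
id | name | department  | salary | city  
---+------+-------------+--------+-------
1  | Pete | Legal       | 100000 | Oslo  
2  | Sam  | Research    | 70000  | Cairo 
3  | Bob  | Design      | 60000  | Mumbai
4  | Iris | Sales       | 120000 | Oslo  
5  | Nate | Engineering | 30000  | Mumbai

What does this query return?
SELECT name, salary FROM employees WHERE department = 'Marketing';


Filtering: department = 'Marketing'
Matching rows: 0

Empty result set (0 rows)


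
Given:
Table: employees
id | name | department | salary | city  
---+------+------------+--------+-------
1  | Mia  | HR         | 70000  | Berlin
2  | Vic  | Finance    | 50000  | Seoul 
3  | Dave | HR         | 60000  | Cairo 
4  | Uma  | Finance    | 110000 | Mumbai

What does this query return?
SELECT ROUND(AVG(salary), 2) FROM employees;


SUM(salary) = 290000
COUNT = 4
ROUND(AVG, 2) = ROUND(290000 / 4, 2) = 72500.0

72500.0


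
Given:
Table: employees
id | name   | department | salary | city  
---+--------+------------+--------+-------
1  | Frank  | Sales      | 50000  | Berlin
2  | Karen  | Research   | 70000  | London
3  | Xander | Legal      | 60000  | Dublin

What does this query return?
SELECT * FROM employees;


SELECT * returns all 3 rows with all columns

3 rows:
1, Frank, Sales, 50000, Berlin
2, Karen, Research, 70000, London
3, Xander, Legal, 60000, Dublin


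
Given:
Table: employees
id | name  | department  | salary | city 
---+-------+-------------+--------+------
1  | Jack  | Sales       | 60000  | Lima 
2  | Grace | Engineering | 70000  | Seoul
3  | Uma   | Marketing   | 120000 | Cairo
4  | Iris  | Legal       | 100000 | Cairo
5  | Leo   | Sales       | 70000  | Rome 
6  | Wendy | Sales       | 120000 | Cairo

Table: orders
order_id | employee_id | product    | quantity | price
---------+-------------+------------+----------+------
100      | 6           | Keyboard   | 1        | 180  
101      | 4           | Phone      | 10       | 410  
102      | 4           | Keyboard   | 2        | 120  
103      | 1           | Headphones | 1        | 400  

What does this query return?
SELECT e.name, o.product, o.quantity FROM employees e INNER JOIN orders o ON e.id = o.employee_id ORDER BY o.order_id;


Joining employees.id = orders.employee_id:
  employee Wendy (id=6) -> order Keyboard
  employee Iris (id=4) -> order Phone
  employee Iris (id=4) -> order Keyboard
  employee Jack (id=1) -> order Headphones


4 rows:
Wendy, Keyboard, 1
Iris, Phone, 10
Iris, Keyboard, 2
Jack, Headphones, 1


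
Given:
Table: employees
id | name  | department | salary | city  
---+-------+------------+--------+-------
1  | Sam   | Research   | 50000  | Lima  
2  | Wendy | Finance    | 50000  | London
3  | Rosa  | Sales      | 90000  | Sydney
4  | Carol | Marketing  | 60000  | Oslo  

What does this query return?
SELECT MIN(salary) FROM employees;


Salaries: 50000, 50000, 90000, 60000
MIN = 50000

50000


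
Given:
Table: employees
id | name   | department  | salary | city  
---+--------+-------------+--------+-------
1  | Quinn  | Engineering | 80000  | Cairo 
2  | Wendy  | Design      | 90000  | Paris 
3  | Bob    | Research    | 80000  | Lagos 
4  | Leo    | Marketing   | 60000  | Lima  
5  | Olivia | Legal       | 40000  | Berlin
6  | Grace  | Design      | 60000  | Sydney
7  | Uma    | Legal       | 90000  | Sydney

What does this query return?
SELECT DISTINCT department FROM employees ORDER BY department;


All 'department' values (row order): Engineering, Design, Research, Marketing, Legal, Design, Legal
Removing duplicates leaves 5 unique value(s).

5 values:
Design
Engineering
Legal
Marketing
Research


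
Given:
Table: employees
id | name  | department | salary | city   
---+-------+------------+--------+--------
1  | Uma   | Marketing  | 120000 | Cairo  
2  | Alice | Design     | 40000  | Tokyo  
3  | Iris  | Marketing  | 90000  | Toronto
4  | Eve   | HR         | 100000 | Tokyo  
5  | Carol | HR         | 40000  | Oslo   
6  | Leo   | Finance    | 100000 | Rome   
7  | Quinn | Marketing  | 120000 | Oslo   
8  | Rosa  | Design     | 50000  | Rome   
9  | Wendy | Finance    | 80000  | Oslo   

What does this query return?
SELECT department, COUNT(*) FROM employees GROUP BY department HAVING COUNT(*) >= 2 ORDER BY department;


Groups with count >= 2:
  Design: 2 -> PASS
  Finance: 2 -> PASS
  HR: 2 -> PASS
  Marketing: 3 -> PASS


4 groups:
Design, 2
Finance, 2
HR, 2
Marketing, 3


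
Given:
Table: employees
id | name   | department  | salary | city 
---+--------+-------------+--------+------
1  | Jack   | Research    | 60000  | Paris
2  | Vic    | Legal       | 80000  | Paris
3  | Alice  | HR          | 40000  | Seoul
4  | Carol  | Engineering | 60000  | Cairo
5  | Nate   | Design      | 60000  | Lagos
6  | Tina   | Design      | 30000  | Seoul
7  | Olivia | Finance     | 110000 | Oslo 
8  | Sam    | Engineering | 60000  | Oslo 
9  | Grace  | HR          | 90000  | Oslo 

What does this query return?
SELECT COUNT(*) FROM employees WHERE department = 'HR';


Counting rows where department = 'HR'
  Alice -> MATCH
  Grace -> MATCH


2


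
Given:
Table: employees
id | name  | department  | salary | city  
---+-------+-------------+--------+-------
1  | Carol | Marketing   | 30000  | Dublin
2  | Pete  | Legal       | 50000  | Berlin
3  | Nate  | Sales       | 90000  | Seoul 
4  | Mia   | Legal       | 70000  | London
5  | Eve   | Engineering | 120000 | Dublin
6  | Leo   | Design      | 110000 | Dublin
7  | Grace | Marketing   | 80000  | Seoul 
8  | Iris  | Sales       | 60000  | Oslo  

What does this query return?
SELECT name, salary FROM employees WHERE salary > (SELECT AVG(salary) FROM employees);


Subquery: AVG(salary) = 76250.0
Filtering: salary > 76250.0
  Nate (90000) -> MATCH
  Eve (120000) -> MATCH
  Leo (110000) -> MATCH
  Grace (80000) -> MATCH


4 rows:
Nate, 90000
Eve, 120000
Leo, 110000
Grace, 80000


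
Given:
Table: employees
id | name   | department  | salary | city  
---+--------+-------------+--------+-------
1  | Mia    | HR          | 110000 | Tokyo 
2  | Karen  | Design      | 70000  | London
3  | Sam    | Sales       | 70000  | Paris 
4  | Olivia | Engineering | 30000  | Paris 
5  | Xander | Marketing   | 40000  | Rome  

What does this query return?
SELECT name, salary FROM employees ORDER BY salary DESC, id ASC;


Sorting by salary DESC, then id ASC for ties

5 rows:
Mia, 110000
Karen, 70000
Sam, 70000
Xander, 40000
Olivia, 30000


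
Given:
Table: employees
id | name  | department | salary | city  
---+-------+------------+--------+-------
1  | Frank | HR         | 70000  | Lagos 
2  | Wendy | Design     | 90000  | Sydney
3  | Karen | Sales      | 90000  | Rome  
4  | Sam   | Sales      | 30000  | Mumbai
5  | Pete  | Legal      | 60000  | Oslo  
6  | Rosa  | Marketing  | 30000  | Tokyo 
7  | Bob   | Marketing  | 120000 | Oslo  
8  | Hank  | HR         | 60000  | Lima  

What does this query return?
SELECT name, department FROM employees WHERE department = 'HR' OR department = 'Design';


Filtering: department = 'HR' OR 'Design'
Matching: 3 rows

3 rows:
Frank, HR
Wendy, Design
Hank, HR


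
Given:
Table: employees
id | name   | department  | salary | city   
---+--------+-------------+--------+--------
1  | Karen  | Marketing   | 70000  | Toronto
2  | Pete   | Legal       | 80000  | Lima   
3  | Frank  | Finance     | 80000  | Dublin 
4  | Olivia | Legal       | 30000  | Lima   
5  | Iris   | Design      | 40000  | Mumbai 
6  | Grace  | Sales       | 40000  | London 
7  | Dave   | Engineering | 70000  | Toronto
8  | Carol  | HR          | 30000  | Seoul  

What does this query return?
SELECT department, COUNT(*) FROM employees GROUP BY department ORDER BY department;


Assigning each row to its department group:
  Karen -> Marketing
  Pete -> Legal
  Frank -> Finance
  Olivia -> Legal
  Iris -> Design
  Grace -> Sales
  Dave -> Engineering
  Carol -> HR


7 groups:
Design, 1
Engineering, 1
Finance, 1
HR, 1
Legal, 2
Marketing, 1
Sales, 1


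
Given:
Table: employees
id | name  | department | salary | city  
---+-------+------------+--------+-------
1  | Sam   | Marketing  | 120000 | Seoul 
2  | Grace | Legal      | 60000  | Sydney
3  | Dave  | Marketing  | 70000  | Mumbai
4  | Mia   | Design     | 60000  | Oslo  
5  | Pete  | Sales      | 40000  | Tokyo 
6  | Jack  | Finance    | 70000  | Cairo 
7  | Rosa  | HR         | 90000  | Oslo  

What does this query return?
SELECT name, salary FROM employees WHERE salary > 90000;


Filtering: salary > 90000
Matching: 1 rows

1 rows:
Sam, 120000


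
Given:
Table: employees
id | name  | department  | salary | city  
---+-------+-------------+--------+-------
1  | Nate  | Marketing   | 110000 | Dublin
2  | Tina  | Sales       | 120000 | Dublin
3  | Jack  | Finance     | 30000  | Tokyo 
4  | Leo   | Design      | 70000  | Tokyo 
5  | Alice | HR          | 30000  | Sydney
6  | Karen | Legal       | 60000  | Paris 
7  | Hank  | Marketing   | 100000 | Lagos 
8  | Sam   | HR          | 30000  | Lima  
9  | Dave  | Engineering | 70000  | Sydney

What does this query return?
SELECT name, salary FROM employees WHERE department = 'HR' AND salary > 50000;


Filtering: department = 'HR' AND salary > 50000
Matching: 0 rows

Empty result set (0 rows)


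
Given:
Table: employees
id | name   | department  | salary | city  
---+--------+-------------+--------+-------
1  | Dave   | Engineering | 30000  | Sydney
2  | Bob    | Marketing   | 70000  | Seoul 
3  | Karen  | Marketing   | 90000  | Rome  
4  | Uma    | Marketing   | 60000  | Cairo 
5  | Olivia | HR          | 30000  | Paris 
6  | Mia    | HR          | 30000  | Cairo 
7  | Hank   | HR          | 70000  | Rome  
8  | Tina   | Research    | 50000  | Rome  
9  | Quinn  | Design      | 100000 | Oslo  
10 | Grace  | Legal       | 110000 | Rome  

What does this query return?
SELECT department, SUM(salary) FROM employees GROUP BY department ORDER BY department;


Summing salary within each department:
  Design: 100000 = 100000
  Engineering: 30000 = 30000
  HR: 30000 + 30000 + 70000 = 130000
  Legal: 110000 = 110000
  Marketing: 70000 + 90000 + 60000 = 220000
  Research: 50000 = 50000


6 groups:
Design, 100000
Engineering, 30000
HR, 130000
Legal, 110000
Marketing, 220000
Research, 50000


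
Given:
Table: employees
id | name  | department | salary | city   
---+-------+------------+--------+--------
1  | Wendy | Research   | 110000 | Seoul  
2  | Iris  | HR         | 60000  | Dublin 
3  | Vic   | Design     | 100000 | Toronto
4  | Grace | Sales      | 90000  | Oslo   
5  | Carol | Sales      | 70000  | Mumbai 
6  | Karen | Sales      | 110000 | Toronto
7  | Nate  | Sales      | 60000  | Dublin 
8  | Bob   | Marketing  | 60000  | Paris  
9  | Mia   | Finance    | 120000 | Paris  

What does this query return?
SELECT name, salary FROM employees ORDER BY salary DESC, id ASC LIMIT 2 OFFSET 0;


Sort by salary DESC (id ASC tiebreak), then skip 0 and take 2
Rows 1 through 2

2 rows:
Mia, 120000
Wendy, 110000


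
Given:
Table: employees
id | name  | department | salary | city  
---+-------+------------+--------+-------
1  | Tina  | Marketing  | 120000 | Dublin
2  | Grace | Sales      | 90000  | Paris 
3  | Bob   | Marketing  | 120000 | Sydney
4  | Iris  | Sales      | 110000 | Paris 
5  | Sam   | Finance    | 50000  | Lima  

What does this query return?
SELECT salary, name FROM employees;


Projecting columns: salary, name

5 rows:
120000, Tina
90000, Grace
120000, Bob
110000, Iris
50000, Sam


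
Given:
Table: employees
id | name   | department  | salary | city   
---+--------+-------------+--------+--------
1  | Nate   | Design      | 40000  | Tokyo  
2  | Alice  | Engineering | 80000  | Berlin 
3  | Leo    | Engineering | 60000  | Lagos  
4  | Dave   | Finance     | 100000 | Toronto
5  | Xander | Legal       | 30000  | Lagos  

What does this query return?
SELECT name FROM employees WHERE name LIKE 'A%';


LIKE 'A%' matches names starting with 'A'
Matching: 1

1 rows:
Alice


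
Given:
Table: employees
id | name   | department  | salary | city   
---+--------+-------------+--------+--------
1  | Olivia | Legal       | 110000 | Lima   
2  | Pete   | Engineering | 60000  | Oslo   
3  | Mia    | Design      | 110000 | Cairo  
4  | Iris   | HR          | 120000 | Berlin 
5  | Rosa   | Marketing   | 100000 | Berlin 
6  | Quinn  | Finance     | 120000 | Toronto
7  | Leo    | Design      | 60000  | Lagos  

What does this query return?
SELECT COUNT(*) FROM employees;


COUNT(*) counts all rows

7


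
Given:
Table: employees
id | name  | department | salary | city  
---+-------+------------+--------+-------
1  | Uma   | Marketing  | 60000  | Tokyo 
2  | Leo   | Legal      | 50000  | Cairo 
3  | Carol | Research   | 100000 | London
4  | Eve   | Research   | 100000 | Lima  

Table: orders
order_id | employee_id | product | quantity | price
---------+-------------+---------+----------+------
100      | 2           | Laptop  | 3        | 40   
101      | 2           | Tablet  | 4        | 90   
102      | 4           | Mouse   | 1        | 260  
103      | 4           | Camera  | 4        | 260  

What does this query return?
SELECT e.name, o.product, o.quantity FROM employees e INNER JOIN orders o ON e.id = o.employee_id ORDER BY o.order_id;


Joining employees.id = orders.employee_id:
  employee Leo (id=2) -> order Laptop
  employee Leo (id=2) -> order Tablet
  employee Eve (id=4) -> order Mouse
  employee Eve (id=4) -> order Camera


4 rows:
Leo, Laptop, 3
Leo, Tablet, 4
Eve, Mouse, 1
Eve, Camera, 4


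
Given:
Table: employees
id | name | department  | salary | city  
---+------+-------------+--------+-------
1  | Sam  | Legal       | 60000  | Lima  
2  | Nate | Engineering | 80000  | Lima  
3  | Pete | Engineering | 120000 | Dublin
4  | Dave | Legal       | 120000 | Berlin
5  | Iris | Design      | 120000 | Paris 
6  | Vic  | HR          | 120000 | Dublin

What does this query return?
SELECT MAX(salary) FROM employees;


Salaries: 60000, 80000, 120000, 120000, 120000, 120000
MAX = 120000

120000


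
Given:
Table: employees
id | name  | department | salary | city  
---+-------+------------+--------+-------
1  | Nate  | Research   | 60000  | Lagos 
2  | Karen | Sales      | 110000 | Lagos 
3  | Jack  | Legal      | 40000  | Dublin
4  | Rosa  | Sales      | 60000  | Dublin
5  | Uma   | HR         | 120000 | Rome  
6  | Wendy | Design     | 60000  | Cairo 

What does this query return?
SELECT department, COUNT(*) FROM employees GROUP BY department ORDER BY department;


Assigning each row to its department group:
  Nate -> Research
  Karen -> Sales
  Jack -> Legal
  Rosa -> Sales
  Uma -> HR
  Wendy -> Design


5 groups:
Design, 1
HR, 1
Legal, 1
Research, 1
Sales, 2


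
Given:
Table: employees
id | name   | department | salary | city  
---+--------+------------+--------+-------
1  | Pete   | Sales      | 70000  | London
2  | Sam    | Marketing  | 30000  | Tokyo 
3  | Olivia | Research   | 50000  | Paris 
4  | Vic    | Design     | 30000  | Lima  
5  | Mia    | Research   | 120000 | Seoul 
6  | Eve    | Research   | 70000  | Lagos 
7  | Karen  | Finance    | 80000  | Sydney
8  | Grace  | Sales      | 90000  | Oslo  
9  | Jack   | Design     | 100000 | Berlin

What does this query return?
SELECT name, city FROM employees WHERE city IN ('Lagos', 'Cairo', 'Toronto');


Filtering: city IN ('Lagos', 'Cairo', 'Toronto')
Matching: 1 rows

1 rows:
Eve, Lagos


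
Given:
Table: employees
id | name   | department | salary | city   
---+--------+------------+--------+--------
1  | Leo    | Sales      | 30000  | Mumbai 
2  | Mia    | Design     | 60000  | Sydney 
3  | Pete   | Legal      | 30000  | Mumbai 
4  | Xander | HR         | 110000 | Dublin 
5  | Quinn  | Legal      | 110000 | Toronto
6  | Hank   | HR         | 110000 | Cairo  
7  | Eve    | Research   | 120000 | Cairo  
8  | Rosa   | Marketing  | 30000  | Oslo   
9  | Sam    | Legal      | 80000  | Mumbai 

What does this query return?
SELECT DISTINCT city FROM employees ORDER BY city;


All 'city' values (row order): Mumbai, Sydney, Mumbai, Dublin, Toronto, Cairo, Cairo, Oslo, Mumbai
Removing duplicates leaves 6 unique value(s).

6 values:
Cairo
Dublin
Mumbai
Oslo
Sydney
Toronto


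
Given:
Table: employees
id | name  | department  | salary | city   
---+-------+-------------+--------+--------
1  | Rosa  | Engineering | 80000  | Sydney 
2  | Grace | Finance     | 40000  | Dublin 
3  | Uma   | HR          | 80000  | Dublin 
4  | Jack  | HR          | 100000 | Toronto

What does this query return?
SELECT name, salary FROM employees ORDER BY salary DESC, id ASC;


Sorting by salary DESC, then id ASC for ties

4 rows:
Jack, 100000
Rosa, 80000
Uma, 80000
Grace, 40000


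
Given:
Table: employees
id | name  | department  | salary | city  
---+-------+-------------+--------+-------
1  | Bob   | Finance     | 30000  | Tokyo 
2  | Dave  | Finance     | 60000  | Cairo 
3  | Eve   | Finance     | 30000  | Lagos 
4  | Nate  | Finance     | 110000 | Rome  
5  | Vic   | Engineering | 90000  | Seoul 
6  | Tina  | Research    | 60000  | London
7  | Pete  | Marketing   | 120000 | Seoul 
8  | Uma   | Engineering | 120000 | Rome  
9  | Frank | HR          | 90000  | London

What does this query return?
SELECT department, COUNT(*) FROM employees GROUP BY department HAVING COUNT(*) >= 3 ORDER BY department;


Groups with count >= 3:
  Finance: 4 -> PASS
  Engineering: 2 -> filtered out
  HR: 1 -> filtered out
  Marketing: 1 -> filtered out
  Research: 1 -> filtered out


1 groups:
Finance, 4


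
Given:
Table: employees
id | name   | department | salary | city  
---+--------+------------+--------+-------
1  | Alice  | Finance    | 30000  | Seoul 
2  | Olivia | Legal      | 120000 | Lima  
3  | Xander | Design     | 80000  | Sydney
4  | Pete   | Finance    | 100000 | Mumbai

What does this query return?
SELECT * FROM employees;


SELECT * returns all 4 rows with all columns

4 rows:
1, Alice, Finance, 30000, Seoul
2, Olivia, Legal, 120000, Lima
3, Xander, Design, 80000, Sydney
4, Pete, Finance, 100000, Mumbai


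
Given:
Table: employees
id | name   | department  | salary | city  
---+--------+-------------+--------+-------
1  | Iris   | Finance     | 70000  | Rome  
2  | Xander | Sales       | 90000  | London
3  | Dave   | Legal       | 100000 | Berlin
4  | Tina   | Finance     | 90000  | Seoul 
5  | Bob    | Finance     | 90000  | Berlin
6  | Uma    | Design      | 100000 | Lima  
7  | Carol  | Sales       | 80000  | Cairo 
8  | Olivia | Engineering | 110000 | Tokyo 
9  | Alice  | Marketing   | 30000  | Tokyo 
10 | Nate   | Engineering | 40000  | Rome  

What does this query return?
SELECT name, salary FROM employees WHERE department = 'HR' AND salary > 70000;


Filtering: department = 'HR' AND salary > 70000
Matching: 0 rows

Empty result set (0 rows)


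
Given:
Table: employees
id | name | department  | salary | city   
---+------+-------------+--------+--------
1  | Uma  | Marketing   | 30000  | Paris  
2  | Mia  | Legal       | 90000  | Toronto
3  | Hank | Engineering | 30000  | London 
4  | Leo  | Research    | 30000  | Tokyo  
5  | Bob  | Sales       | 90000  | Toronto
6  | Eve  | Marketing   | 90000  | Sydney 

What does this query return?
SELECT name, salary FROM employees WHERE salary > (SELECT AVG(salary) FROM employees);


Subquery: AVG(salary) = 60000.0
Filtering: salary > 60000.0
  Mia (90000) -> MATCH
  Bob (90000) -> MATCH
  Eve (90000) -> MATCH


3 rows:
Mia, 90000
Bob, 90000
Eve, 90000


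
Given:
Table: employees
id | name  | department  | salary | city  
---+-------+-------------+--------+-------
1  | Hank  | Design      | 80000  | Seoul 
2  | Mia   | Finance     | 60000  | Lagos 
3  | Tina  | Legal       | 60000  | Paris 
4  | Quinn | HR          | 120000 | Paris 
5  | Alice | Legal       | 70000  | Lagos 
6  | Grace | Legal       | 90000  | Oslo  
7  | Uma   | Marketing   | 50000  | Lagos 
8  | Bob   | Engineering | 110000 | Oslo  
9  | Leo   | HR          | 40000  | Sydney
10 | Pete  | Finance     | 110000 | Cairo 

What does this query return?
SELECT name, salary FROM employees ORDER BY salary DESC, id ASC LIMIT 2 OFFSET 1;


Sort by salary DESC (id ASC tiebreak), then skip 1 and take 2
Rows 2 through 3

2 rows:
Bob, 110000
Pete, 110000


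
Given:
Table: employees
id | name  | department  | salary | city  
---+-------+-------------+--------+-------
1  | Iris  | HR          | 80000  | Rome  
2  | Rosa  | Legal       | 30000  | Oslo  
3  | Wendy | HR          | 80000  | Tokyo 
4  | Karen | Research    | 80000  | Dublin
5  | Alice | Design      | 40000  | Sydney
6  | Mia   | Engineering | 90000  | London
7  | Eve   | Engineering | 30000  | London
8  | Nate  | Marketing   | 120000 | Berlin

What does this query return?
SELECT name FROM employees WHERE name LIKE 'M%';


LIKE 'M%' matches names starting with 'M'
Matching: 1

1 rows:
Mia


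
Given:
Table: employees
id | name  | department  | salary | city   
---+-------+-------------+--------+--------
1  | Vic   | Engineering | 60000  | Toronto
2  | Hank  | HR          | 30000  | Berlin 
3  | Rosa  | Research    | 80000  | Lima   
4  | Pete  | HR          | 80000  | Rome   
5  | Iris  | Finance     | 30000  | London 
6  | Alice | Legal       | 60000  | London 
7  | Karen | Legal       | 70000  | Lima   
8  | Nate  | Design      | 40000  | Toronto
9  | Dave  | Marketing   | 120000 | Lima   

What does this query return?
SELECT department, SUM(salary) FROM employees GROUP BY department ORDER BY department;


Summing salary within each department:
  Design: 40000 = 40000
  Engineering: 60000 = 60000
  Finance: 30000 = 30000
  HR: 30000 + 80000 = 110000
  Legal: 60000 + 70000 = 130000
  Marketing: 120000 = 120000
  Research: 80000 = 80000


7 groups:
Design, 40000
Engineering, 60000
Finance, 30000
HR, 110000
Legal, 130000
Marketing, 120000
Research, 80000


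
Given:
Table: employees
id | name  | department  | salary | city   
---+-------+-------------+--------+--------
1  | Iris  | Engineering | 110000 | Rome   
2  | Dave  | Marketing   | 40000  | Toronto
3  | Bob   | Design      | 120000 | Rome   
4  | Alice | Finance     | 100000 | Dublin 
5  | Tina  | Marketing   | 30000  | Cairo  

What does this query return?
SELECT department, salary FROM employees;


Projecting columns: department, salary

5 rows:
Engineering, 110000
Marketing, 40000
Design, 120000
Finance, 100000
Marketing, 30000


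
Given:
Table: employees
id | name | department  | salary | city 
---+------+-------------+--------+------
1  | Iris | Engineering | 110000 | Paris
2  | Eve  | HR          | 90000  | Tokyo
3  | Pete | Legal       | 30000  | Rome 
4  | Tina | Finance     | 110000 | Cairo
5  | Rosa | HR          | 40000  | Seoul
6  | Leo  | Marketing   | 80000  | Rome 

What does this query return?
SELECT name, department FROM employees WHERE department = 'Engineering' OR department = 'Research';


Filtering: department = 'Engineering' OR 'Research'
Matching: 1 rows

1 rows:
Iris, Engineering


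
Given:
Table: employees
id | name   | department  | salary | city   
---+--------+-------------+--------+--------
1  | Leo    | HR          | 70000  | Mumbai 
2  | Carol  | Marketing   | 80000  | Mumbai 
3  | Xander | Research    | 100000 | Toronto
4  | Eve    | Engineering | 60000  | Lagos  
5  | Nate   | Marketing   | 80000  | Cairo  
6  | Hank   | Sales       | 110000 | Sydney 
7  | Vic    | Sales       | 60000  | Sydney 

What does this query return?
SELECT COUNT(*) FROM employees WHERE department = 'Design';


Counting rows where department = 'Design'


0


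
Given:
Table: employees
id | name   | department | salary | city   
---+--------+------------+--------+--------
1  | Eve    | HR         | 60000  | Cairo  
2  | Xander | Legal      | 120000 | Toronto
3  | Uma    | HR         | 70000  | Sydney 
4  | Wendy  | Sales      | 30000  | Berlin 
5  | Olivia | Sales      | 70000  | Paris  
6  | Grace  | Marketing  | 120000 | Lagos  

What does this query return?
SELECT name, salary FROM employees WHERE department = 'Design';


Filtering: department = 'Design'
Matching rows: 0

Empty result set (0 rows)


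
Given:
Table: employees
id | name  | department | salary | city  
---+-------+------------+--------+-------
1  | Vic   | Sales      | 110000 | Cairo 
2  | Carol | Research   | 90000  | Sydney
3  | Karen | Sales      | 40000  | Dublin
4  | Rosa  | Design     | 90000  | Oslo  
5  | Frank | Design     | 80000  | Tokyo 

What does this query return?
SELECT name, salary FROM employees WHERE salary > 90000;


Filtering: salary > 90000
Matching: 1 rows

1 rows:
Vic, 110000


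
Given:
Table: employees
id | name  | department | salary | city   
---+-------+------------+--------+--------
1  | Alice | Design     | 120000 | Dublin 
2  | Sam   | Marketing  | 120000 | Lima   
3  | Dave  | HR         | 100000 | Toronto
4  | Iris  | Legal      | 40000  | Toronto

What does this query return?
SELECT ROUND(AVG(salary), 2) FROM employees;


SUM(salary) = 380000
COUNT = 4
ROUND(AVG, 2) = ROUND(380000 / 4, 2) = 95000.0

95000.0


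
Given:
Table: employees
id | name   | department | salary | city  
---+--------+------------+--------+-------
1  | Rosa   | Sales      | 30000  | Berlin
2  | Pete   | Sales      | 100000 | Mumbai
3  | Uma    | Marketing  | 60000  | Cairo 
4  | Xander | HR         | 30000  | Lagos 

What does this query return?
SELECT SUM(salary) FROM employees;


SUM(salary) = 30000 + 100000 + 60000 + 30000 = 220000

220000


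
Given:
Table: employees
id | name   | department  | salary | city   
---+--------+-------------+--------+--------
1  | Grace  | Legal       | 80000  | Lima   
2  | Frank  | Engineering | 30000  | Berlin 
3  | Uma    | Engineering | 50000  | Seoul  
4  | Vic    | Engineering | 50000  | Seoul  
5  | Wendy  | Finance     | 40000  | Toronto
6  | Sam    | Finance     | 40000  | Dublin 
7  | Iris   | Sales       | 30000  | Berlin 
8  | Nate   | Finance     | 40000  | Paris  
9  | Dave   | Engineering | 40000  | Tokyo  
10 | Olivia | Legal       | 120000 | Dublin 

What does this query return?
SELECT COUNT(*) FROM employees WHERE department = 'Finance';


Counting rows where department = 'Finance'
  Wendy -> MATCH
  Sam -> MATCH
  Nate -> MATCH


3


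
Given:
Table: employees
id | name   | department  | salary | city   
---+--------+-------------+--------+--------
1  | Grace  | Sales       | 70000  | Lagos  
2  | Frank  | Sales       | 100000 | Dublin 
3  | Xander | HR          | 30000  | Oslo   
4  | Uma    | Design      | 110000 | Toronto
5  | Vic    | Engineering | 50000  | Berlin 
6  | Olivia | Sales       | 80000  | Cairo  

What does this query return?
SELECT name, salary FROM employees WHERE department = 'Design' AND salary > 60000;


Filtering: department = 'Design' AND salary > 60000
Matching: 1 rows

1 rows:
Uma, 110000


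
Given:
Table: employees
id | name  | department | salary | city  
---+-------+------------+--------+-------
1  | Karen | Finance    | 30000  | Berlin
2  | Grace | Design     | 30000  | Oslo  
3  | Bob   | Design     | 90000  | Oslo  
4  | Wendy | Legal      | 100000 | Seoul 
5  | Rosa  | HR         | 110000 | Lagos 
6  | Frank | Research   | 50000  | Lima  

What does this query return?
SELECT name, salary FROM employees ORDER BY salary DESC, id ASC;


Sorting by salary DESC, then id ASC for ties

6 rows:
Rosa, 110000
Wendy, 100000
Bob, 90000
Frank, 50000
Karen, 30000
Grace, 30000


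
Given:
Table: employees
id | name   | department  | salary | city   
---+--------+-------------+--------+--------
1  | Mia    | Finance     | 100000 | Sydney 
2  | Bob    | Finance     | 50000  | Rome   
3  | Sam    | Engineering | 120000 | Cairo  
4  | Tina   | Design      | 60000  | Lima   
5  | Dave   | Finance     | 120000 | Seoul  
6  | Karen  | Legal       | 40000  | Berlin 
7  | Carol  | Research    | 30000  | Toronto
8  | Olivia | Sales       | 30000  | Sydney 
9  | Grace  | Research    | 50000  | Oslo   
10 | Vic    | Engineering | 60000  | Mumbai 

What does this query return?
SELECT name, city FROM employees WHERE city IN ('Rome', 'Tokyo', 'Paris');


Filtering: city IN ('Rome', 'Tokyo', 'Paris')
Matching: 1 rows

1 rows:
Bob, Rome


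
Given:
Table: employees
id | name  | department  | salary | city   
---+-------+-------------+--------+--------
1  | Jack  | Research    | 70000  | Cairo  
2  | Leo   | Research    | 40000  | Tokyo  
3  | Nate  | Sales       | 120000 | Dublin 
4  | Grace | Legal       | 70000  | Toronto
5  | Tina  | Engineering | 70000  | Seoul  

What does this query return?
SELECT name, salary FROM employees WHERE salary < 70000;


Filtering: salary < 70000
Matching: 1 rows

1 rows:
Leo, 40000


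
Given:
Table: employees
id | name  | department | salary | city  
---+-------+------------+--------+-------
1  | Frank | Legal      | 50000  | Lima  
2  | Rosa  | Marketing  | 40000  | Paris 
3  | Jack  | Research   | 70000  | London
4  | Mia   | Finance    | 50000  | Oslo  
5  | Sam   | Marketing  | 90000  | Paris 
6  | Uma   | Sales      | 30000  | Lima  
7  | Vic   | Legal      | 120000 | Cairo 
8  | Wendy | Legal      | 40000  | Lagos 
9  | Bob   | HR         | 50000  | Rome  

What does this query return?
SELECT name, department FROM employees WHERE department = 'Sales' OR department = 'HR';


Filtering: department = 'Sales' OR 'HR'
Matching: 2 rows

2 rows:
Uma, Sales
Bob, HR


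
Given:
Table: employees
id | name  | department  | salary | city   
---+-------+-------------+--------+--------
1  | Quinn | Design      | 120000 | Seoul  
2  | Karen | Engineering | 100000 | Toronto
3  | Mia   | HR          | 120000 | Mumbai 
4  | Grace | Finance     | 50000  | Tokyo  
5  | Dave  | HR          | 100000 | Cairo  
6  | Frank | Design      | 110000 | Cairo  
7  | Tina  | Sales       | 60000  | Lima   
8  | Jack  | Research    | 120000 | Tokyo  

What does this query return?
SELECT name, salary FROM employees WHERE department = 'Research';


Filtering: department = 'Research'
Matching rows: 1

1 rows:
Jack, 120000


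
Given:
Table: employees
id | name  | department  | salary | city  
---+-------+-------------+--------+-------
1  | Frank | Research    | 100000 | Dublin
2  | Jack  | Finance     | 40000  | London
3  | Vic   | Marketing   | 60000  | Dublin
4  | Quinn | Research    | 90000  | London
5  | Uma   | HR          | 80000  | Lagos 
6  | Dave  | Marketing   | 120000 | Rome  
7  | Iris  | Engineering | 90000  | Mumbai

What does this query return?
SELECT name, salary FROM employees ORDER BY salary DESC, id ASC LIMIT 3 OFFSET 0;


Sort by salary DESC (id ASC tiebreak), then skip 0 and take 3
Rows 1 through 3

3 rows:
Dave, 120000
Frank, 100000
Quinn, 90000


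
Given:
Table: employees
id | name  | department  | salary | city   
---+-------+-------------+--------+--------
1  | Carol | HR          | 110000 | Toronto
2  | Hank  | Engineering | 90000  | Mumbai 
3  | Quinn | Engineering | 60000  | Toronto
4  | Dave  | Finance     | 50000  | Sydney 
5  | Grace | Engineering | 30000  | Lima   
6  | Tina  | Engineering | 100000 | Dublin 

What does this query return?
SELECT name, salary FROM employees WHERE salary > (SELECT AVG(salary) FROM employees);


Subquery: AVG(salary) = 73333.33
Filtering: salary > 73333.33
  Carol (110000) -> MATCH
  Hank (90000) -> MATCH
  Tina (100000) -> MATCH


3 rows:
Carol, 110000
Hank, 90000
Tina, 100000


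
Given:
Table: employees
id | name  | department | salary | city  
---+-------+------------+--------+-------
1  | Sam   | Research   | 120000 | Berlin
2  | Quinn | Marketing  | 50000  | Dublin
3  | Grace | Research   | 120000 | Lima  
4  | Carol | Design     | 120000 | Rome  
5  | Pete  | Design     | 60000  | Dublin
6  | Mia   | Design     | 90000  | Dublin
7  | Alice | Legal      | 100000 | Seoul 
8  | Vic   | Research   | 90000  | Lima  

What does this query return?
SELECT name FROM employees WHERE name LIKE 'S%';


LIKE 'S%' matches names starting with 'S'
Matching: 1

1 rows:
Sam


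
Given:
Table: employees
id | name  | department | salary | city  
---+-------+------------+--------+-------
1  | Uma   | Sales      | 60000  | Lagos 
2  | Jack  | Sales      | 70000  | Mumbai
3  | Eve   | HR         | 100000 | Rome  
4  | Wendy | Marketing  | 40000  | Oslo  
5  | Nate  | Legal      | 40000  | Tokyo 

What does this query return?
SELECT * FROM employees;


SELECT * returns all 5 rows with all columns

5 rows:
1, Uma, Sales, 60000, Lagos
2, Jack, Sales, 70000, Mumbai
3, Eve, HR, 100000, Rome
4, Wendy, Marketing, 40000, Oslo
5, Nate, Legal, 40000, Tokyo


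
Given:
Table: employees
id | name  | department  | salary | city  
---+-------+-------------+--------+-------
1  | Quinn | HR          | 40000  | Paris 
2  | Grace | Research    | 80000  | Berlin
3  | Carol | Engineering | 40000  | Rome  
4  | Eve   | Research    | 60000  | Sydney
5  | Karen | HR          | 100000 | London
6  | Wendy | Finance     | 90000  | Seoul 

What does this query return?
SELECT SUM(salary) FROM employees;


SUM(salary) = 40000 + 80000 + 40000 + 60000 + 100000 + 90000 = 410000

410000


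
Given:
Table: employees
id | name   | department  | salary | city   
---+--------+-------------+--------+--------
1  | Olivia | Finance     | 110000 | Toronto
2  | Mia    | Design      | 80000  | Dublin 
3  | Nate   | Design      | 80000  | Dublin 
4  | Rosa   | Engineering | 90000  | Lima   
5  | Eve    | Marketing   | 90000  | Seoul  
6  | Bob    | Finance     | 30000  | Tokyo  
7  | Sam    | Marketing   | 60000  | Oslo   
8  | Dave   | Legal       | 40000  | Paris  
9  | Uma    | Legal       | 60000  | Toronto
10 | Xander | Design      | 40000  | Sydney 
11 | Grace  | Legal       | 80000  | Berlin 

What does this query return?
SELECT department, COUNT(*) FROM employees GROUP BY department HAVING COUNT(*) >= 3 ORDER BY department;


Groups with count >= 3:
  Design: 3 -> PASS
  Legal: 3 -> PASS
  Engineering: 1 -> filtered out
  Finance: 2 -> filtered out
  Marketing: 2 -> filtered out


2 groups:
Design, 3
Legal, 3


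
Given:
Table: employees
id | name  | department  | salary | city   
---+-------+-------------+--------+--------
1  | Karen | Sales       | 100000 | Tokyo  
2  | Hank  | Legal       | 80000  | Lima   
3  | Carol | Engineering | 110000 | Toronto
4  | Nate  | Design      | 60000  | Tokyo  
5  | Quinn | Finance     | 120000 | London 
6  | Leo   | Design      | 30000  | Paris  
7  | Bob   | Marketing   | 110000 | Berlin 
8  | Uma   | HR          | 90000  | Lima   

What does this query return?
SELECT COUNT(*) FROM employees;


COUNT(*) counts all rows

8


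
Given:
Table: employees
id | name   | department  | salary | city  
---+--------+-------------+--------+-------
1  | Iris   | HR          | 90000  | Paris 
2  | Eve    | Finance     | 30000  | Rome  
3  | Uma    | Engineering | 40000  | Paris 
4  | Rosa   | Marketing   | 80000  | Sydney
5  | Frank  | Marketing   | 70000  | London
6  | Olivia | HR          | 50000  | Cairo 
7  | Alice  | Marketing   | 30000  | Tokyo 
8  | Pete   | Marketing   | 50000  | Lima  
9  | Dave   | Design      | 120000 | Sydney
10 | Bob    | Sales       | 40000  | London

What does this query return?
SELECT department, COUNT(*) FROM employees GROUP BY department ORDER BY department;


Assigning each row to its department group:
  Iris -> HR
  Eve -> Finance
  Uma -> Engineering
  Rosa -> Marketing
  Frank -> Marketing
  Olivia -> HR
  Alice -> Marketing
  Pete -> Marketing
  Dave -> Design
  Bob -> Sales


6 groups:
Design, 1
Engineering, 1
Finance, 1
HR, 2
Marketing, 4
Sales, 1


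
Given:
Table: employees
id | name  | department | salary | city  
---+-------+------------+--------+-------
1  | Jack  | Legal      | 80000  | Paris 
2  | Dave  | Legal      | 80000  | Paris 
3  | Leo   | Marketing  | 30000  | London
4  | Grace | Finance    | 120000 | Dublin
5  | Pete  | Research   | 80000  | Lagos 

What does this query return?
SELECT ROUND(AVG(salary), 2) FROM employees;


SUM(salary) = 390000
COUNT = 5
ROUND(AVG, 2) = ROUND(390000 / 5, 2) = 78000.0

78000.0
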